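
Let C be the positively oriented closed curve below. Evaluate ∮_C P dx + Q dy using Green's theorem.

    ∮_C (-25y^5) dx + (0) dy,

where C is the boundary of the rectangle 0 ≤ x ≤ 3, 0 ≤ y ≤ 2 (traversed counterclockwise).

Green's theorem converts the closed line integral into a double integral over the enclosed region D:

    ∮_C P dx + Q dy = ∬_D (∂Q/∂x - ∂P/∂y) dA.

Here P = -25y^5, Q = 0, so

    ∂Q/∂x = 0,    ∂P/∂y = -125y^4,
    ∂Q/∂x - ∂P/∂y = 125y^4.

D is the region 0 ≤ x ≤ 3, 0 ≤ y ≤ 2. Evaluating the double integral:

    ∬_D (125y^4) dA = ∫_0^{3} ∫_0^{2} (125y^4) dy dx.

Inner (y from 0 to 2): 800.
Outer (x from 0 to 3): 2400.

Therefore ∮_C P dx + Q dy = 2400.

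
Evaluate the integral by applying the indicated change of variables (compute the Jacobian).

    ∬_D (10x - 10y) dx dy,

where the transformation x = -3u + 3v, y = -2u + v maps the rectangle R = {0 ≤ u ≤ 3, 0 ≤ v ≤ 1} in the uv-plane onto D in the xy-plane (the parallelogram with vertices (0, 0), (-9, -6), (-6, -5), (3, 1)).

Compute the Jacobian determinant of (x, y) with respect to (u, v):

    ∂(x,y)/∂(u,v) = | -3  3 | = (-3)(1) - (3)(-2) = 3.
                   | -2  1 |

Its absolute value is |J| = 3 (the area scaling factor).

Substituting x = -3u + 3v, y = -2u + v into the integrand,

    10x - 10y → -10u + 20v,

so the integral becomes

    ∬_R (-10u + 20v) · |J| du dv = ∫_0^3 ∫_0^1 (-30u + 60v) dv du.

Inner (v): 30 - 30u.
Outer (u): -45.

Therefore ∬_D (10x - 10y) dx dy = -45.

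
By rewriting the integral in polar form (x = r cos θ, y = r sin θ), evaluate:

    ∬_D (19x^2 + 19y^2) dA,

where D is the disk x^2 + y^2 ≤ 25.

The region D is 0 ≤ r ≤ 5, 0 ≤ θ ≤ 2π in polar coordinates, where x = r cos(θ), y = r sin(θ), and dA = r dr dθ.

Under the substitution, the integrand becomes 19r^2, so

    ∬_D (19x^2 + 19y^2) dA = ∫_{0}^{2π} ∫_{0}^{5} (19r^2) · r dr dθ.

Inner integral (in r): ∫_{0}^{5} (19r^2) · r dr = 11875/4.

Outer integral (in θ): ∫_{0}^{2π} (11875/4) dθ = 11875π/2.

Therefore ∬_D (19x^2 + 19y^2) dA = 11875π/2.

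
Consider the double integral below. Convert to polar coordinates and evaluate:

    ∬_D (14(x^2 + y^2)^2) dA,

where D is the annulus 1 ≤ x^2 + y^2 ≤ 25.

The region D is 1 ≤ r ≤ 5, 0 ≤ θ ≤ 2π in polar coordinates, where x = r cos(θ), y = r sin(θ), and dA = r dr dθ.

Under the substitution, the integrand becomes 14r^4, so

    ∬_D (14(x^2 + y^2)^2) dA = ∫_{0}^{2π} ∫_{1}^{5} (14r^4) · r dr dθ.

Inner integral (in r): ∫_{1}^{5} (14r^4) · r dr = 36456.

Outer integral (in θ): ∫_{0}^{2π} (36456) dθ = 72912π.

Therefore ∬_D (14(x^2 + y^2)^2) dA = 72912π.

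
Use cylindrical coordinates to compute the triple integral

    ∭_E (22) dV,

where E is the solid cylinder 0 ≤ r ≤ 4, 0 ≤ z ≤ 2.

In cylindrical coordinates, x = r cos(θ), y = r sin(θ), z = z, and dV = r dr dθ dz.

The integrand becomes 22, so

    ∭_E (22) dV = ∫_{0}^{2π} ∫_{0}^{4} ∫_{0}^{2} (22) · r dz dr dθ.

Inner (z): 44r.
Middle (r from 0 to 4): 352.
Outer (θ): 704π.

Therefore the triple integral equals 704π.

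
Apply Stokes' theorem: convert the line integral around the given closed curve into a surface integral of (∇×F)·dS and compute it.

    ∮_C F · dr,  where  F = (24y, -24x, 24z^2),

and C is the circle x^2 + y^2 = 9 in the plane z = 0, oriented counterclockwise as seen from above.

Let S be the flat disk x^2 + y^2 ≤ 9 in the plane z = 0, with upward unit normal n̂ = ẑ. By Stokes' theorem,

    ∮_C F · dr = ∬_S (∇ × F) · n̂ dS = ∬_D (curl F)_z dA,

where D is the disk x^2 + y^2 ≤ 9.

Compute the curl of F = (24y, -24x, 24z^2):
    (∇ × F)_x = ∂F_z/∂y - ∂F_y/∂z = 0,
    (∇ × F)_y = ∂F_x/∂z - ∂F_z/∂x = 0,
    (∇ × F)_z = ∂F_y/∂x - ∂F_x/∂y = -48.

On z = 0, (curl F)_z = -48.

Convert to polar (x = r cos θ, y = r sin θ, dA = r dr dθ); the integrand becomes -48, so

    ∬_D (curl F)_z dA = ∫_0^{2π} ∫_0^{3} (-48) · r dr dθ.

Inner (r from 0 to 3): -216.
Outer (θ from 0 to 2π): -432π.

Therefore ∮_C F · dr = -432π.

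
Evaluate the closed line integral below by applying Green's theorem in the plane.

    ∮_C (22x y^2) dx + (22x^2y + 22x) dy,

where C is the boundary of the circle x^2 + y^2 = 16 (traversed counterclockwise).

Green's theorem converts the closed line integral into a double integral over the enclosed region D:

    ∮_C P dx + Q dy = ∬_D (∂Q/∂x - ∂P/∂y) dA.

Here P = 22x y^2, Q = 22x^2y + 22x, so

    ∂Q/∂x = 44x y + 22,    ∂P/∂y = 44x y,
    ∂Q/∂x - ∂P/∂y = 22.

D is the region x^2 + y^2 ≤ 16. Evaluating the double integral:

In polar coordinates (x = r cos θ, y = r sin θ, dA = r dr dθ) the integrand becomes 22, so

    ∬_D (22) dA = ∫_0^{2π} ∫_0^{4} (22) · r dr dθ.

Inner (r from 0 to 4): 176.
Outer (θ from 0 to 2π): 352π.

Therefore ∮_C P dx + Q dy = 352π.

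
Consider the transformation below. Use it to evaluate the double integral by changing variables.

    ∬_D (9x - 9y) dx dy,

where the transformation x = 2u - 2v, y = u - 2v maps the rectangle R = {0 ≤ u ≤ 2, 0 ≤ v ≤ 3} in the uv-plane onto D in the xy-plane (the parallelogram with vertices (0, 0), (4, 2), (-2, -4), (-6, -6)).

Compute the Jacobian determinant of (x, y) with respect to (u, v):

    ∂(x,y)/∂(u,v) = | 2  -2 | = (2)(-2) - (-2)(1) = -2.
                   | 1  -2 |

Its absolute value is |J| = 2 (the area scaling factor).

Substituting x = 2u - 2v, y = u - 2v into the integrand,

    9x - 9y → 9u,

so the integral becomes

    ∬_R (9u) · |J| du dv = ∫_0^2 ∫_0^3 (18u) dv du.

Inner (v): 54u.
Outer (u): 108.

Therefore ∬_D (9x - 9y) dx dy = 108.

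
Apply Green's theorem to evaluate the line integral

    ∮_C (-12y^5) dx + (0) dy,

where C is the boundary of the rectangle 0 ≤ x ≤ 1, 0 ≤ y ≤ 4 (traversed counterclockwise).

Green's theorem converts the closed line integral into a double integral over the enclosed region D:

    ∮_C P dx + Q dy = ∬_D (∂Q/∂x - ∂P/∂y) dA.

Here P = -12y^5, Q = 0, so

    ∂Q/∂x = 0,    ∂P/∂y = -60y^4,
    ∂Q/∂x - ∂P/∂y = 60y^4.

D is the region 0 ≤ x ≤ 1, 0 ≤ y ≤ 4. Evaluating the double integral:

    ∬_D (60y^4) dA = ∫_0^{1} ∫_0^{4} (60y^4) dy dx.

Inner (y from 0 to 4): 12288.
Outer (x from 0 to 1): 12288.

Therefore ∮_C P dx + Q dy = 12288.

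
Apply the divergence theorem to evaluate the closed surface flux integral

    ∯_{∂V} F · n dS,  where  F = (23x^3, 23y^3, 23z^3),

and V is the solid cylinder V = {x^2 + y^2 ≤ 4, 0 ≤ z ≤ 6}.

By the divergence theorem,

    ∯_{∂V} F · n dS = ∭_V (∇ · F) dV.

Compute the divergence:
    ∇ · F = ∂F_x/∂x + ∂F_y/∂y + ∂F_z/∂z = 69x^2 + 69y^2 + 69z^2.

In cylindrical coordinates, x = r cos(θ), y = r sin(θ), z = z, dV = r dr dθ dz, with 0 ≤ r ≤ 2, 0 ≤ θ ≤ 2π, 0 ≤ z ≤ 6.

The integrand, after substitution and multiplying by the volume element, becomes (69r^2 + 69z^2) · r, so

    ∭_V (∇·F) dV = ∫_0^{2π} ∫_0^{2} ∫_0^{6} (69r^2 + 69z^2) · r dz dr dθ.

Inner (z from 0 to 6): 414r (r^2 + 12).
Middle (r from 0 to 2): 11592.
Outer (θ from 0 to 2π): 23184π.

Therefore ∯_{∂V} F · n dS = 23184π.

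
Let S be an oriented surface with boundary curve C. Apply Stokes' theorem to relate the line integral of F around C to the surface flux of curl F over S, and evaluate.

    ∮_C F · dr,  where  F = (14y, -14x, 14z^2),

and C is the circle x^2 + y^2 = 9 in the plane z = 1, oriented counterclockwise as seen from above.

Let S be the flat disk x^2 + y^2 ≤ 9 in the plane z = 1, with upward unit normal n̂ = ẑ. By Stokes' theorem,

    ∮_C F · dr = ∬_S (∇ × F) · n̂ dS = ∬_D (curl F)_z dA,

where D is the disk x^2 + y^2 ≤ 9.

Compute the curl of F = (14y, -14x, 14z^2):
    (∇ × F)_x = ∂F_z/∂y - ∂F_y/∂z = 0,
    (∇ × F)_y = ∂F_x/∂z - ∂F_z/∂x = 0,
    (∇ × F)_z = ∂F_y/∂x - ∂F_x/∂y = -28.

On z = 1, (curl F)_z = -28.

Convert to polar (x = r cos θ, y = r sin θ, dA = r dr dθ); the integrand becomes -28, so

    ∬_D (curl F)_z dA = ∫_0^{2π} ∫_0^{3} (-28) · r dr dθ.

Inner (r from 0 to 3): -126.
Outer (θ from 0 to 2π): -252π.

Therefore ∮_C F · dr = -252π.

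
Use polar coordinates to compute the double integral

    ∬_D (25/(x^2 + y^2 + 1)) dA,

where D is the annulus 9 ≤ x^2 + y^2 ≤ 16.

The region D is 3 ≤ r ≤ 4, 0 ≤ θ ≤ 2π in polar coordinates, where x = r cos(θ), y = r sin(θ), and dA = r dr dθ.

Under the substitution, the integrand becomes 25/(r^2 + 1), so

    ∬_D (25/(x^2 + y^2 + 1)) dA = ∫_{0}^{2π} ∫_{3}^{4} (25/(r^2 + 1)) · r dr dθ.

Inner integral (in r): ∫_{3}^{4} (25/(r^2 + 1)) · r dr = log(582622237229761sqrt(170)/10000000000000).

Outer integral (in θ): ∫_{0}^{2π} (log(582622237229761sqrt(170)/10000000000000)) dθ = log((582622237229761sqrt(170)/10000000000000)^(2π)).

Therefore ∬_D (25/(x^2 + y^2 + 1)) dA = log((582622237229761sqrt(170)/10000000000000)^(2π)).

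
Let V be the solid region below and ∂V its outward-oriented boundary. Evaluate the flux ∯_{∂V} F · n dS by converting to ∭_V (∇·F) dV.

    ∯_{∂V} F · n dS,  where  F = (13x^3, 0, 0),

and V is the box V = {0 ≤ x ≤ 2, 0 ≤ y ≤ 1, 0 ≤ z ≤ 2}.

By the divergence theorem,

    ∯_{∂V} F · n dS = ∭_V (∇ · F) dV.

Compute the divergence:
    ∇ · F = ∂F_x/∂x + ∂F_y/∂y + ∂F_z/∂z = 39x^2 + 0 + 0 = 39x^2.

V is a rectangular box, so dV = dx dy dz with 0 ≤ x ≤ 2, 0 ≤ y ≤ 1, 0 ≤ z ≤ 2.

Integrate (39x^2) over V as an iterated integral:

    ∭_V (∇·F) dV = ∫_0^{2} ∫_0^{1} ∫_0^{2} (39x^2) dz dy dx.

Inner (z from 0 to 2): 78x^2.
Middle (y from 0 to 1): 78x^2.
Outer (x from 0 to 2): 208.

Therefore ∯_{∂V} F · n dS = 208.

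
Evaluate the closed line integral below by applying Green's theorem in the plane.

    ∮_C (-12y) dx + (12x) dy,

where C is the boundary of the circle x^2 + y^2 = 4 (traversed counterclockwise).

Green's theorem converts the closed line integral into a double integral over the enclosed region D:

    ∮_C P dx + Q dy = ∬_D (∂Q/∂x - ∂P/∂y) dA.

Here P = -12y, Q = 12x, so

    ∂Q/∂x = 12,    ∂P/∂y = -12,
    ∂Q/∂x - ∂P/∂y = 24.

D is the region x^2 + y^2 ≤ 4. Evaluating the double integral:

In polar coordinates (x = r cos θ, y = r sin θ, dA = r dr dθ) the integrand becomes 24, so

    ∬_D (24) dA = ∫_0^{2π} ∫_0^{2} (24) · r dr dθ.

Inner (r from 0 to 2): 48.
Outer (θ from 0 to 2π): 96π.

Therefore ∮_C P dx + Q dy = 96π.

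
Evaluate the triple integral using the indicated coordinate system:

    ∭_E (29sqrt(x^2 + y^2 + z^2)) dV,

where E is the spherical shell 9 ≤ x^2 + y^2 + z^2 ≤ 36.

In spherical coordinates, x = ρ sin(φ) cos(θ), y = ρ sin(φ) sin(θ), z = ρ cos(φ), and dV = ρ^2 sin(φ) dρ dφ dθ.

The integrand becomes 29ρ, so

    ∭_E (29sqrt(x^2 + y^2 + z^2)) dV = ∫_{0}^{2π} ∫_{0}^{π} ∫_{3}^{6} (29ρ) · ρ^2 sin(φ) dρ dφ dθ.

Inner (ρ): 35235sin(φ)/4.
Middle (φ): 35235/2.
Outer (θ): 35235π.

Therefore the triple integral equals 35235π.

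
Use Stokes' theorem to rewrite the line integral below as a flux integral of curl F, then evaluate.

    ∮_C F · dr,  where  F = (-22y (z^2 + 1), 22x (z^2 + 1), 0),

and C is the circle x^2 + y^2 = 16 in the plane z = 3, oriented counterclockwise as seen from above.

Let S be the flat disk x^2 + y^2 ≤ 16 in the plane z = 3, with upward unit normal n̂ = ẑ. By Stokes' theorem,

    ∮_C F · dr = ∬_S (∇ × F) · n̂ dS = ∬_D (curl F)_z dA,

where D is the disk x^2 + y^2 ≤ 16.

Compute the curl of F = (-22y (z^2 + 1), 22x (z^2 + 1), 0):
    (∇ × F)_x = ∂F_z/∂y - ∂F_y/∂z = -44x z,
    (∇ × F)_y = ∂F_x/∂z - ∂F_z/∂x = -44y z,
    (∇ × F)_z = ∂F_y/∂x - ∂F_x/∂y = 44z^2 + 44.

On z = 3, (curl F)_z = 440.

Convert to polar (x = r cos θ, y = r sin θ, dA = r dr dθ); the integrand becomes 440, so

    ∬_D (curl F)_z dA = ∫_0^{2π} ∫_0^{4} (440) · r dr dθ.

Inner (r from 0 to 4): 3520.
Outer (θ from 0 to 2π): 7040π.

Therefore ∮_C F · dr = 7040π.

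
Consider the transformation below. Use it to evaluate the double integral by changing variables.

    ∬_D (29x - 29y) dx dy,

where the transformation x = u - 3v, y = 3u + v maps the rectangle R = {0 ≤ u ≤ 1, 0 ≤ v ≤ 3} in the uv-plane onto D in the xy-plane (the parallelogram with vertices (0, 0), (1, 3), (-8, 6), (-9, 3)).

Compute the Jacobian determinant of (x, y) with respect to (u, v):

    ∂(x,y)/∂(u,v) = | 1  -3 | = (1)(1) - (-3)(3) = 10.
                   | 3  1 |

Its absolute value is |J| = 10 (the area scaling factor).

Substituting x = u - 3v, y = 3u + v into the integrand,

    29x - 29y → -58u - 116v,

so the integral becomes

    ∬_R (-58u - 116v) · |J| du dv = ∫_0^1 ∫_0^3 (-580u - 1160v) dv du.

Inner (v): -1740u - 5220.
Outer (u): -6090.

Therefore ∬_D (29x - 29y) dx dy = -6090.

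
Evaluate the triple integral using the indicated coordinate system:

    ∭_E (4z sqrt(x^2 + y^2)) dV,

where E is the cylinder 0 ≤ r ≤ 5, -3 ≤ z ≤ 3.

In cylindrical coordinates, x = r cos(θ), y = r sin(θ), z = z, and dV = r dr dθ dz.

The integrand becomes 4r z, so

    ∭_E (4z sqrt(x^2 + y^2)) dV = ∫_{0}^{2π} ∫_{0}^{5} ∫_{-3}^{3} (4r z) · r dz dr dθ.

Inner (z): 0.
Middle (r from 0 to 5): 0.
Outer (θ): 0.

Therefore the triple integral equals 0.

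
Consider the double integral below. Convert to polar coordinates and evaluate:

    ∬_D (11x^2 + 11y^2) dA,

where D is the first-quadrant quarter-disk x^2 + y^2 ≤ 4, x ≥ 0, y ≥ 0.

The region D is 0 ≤ r ≤ 2, 0 ≤ θ ≤ π/2 in polar coordinates, where x = r cos(θ), y = r sin(θ), and dA = r dr dθ.

Under the substitution, the integrand becomes 11r^2, so

    ∬_D (11x^2 + 11y^2) dA = ∫_{0}^{π/2} ∫_{0}^{2} (11r^2) · r dr dθ.

Inner integral (in r): ∫_{0}^{2} (11r^2) · r dr = 44.

Outer integral (in θ): ∫_{0}^{π/2} (44) dθ = 22π.

Therefore ∬_D (11x^2 + 11y^2) dA = 22π.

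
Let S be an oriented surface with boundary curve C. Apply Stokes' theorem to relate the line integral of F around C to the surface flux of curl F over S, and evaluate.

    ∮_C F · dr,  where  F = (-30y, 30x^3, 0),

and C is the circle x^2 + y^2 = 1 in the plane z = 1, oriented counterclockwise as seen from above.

Let S be the flat disk x^2 + y^2 ≤ 1 in the plane z = 1, with upward unit normal n̂ = ẑ. By Stokes' theorem,

    ∮_C F · dr = ∬_S (∇ × F) · n̂ dS = ∬_D (curl F)_z dA,

where D is the disk x^2 + y^2 ≤ 1.

Compute the curl of F = (-30y, 30x^3, 0):
    (∇ × F)_x = ∂F_z/∂y - ∂F_y/∂z = 0,
    (∇ × F)_y = ∂F_x/∂z - ∂F_z/∂x = 0,
    (∇ × F)_z = ∂F_y/∂x - ∂F_x/∂y = 90x^2 + 30.

On z = 1, (curl F)_z = 90x^2 + 30.

Convert to polar (x = r cos θ, y = r sin θ, dA = r dr dθ); the integrand becomes 90r^2cos(θ)^2 + 30, so

    ∬_D (curl F)_z dA = ∫_0^{2π} ∫_0^{1} (90r^2cos(θ)^2 + 30) · r dr dθ.

Inner (r from 0 to 1): 45cos(θ)^2/2 + 15.
Outer (θ from 0 to 2π): 105π/2.

Therefore ∮_C F · dr = 105π/2.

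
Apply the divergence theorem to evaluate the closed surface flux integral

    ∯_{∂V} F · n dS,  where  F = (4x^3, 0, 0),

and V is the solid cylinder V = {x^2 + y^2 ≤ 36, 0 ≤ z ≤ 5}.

By the divergence theorem,

    ∯_{∂V} F · n dS = ∭_V (∇ · F) dV.

Compute the divergence:
    ∇ · F = ∂F_x/∂x + ∂F_y/∂y + ∂F_z/∂z = 12x^2 + 0 + 0 = 12x^2.

In cylindrical coordinates, x = r cos(θ), y = r sin(θ), z = z, dV = r dr dθ dz, with 0 ≤ r ≤ 6, 0 ≤ θ ≤ 2π, 0 ≤ z ≤ 5.

The integrand, after substitution and multiplying by the volume element, becomes (12r^2cos(θ)^2) · r, so

    ∭_V (∇·F) dV = ∫_0^{2π} ∫_0^{6} ∫_0^{5} (12r^2cos(θ)^2) · r dz dr dθ.

Inner (z from 0 to 5): 60r^3cos(θ)^2.
Middle (r from 0 to 6): 19440cos(θ)^2.
Outer (θ from 0 to 2π): 19440π.

Therefore ∯_{∂V} F · n dS = 19440π.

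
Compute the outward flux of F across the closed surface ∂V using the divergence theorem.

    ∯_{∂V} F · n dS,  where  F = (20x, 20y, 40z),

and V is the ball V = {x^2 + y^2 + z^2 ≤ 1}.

By the divergence theorem,

    ∯_{∂V} F · n dS = ∭_V (∇ · F) dV.

Compute the divergence:
    ∇ · F = ∂F_x/∂x + ∂F_y/∂y + ∂F_z/∂z = 20 + 20 + 40 = 80.

In spherical coordinates, x = ρ sin(φ) cos(θ), y = ρ sin(φ) sin(θ), z = ρ cos(φ), dV = ρ^2 sin(φ) dρ dφ dθ, with 0 ≤ ρ ≤ 1, 0 ≤ φ ≤ π, 0 ≤ θ ≤ 2π.

The integrand, after substitution and multiplying by the volume element, becomes (80) · ρ^2 sin(φ), so

    ∭_V (∇·F) dV = ∫_0^{2π} ∫_0^{π} ∫_0^{1} (80) · ρ^2 sin(φ) dρ dφ dθ.

Inner (ρ from 0 to 1): 80sin(φ)/3.
Middle (φ from 0 to π): 160/3.
Outer (θ from 0 to 2π): 320π/3.

Therefore ∯_{∂V} F · n dS = 320π/3.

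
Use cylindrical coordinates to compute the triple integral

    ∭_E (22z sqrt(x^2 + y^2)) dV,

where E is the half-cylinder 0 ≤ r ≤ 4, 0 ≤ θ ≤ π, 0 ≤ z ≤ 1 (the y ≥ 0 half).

In cylindrical coordinates, x = r cos(θ), y = r sin(θ), z = z, and dV = r dr dθ dz.

The integrand becomes 22r z, so

    ∭_E (22z sqrt(x^2 + y^2)) dV = ∫_{0}^{π} ∫_{0}^{4} ∫_{0}^{1} (22r z) · r dz dr dθ.

Inner (z): 11r^2.
Middle (r from 0 to 4): 704/3.
Outer (θ): 704π/3.

Therefore the triple integral equals 704π/3.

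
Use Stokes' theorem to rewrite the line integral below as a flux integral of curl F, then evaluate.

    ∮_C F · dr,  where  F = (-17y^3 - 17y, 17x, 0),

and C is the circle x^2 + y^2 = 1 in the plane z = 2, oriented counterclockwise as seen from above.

Let S be the flat disk x^2 + y^2 ≤ 1 in the plane z = 2, with upward unit normal n̂ = ẑ. By Stokes' theorem,

    ∮_C F · dr = ∬_S (∇ × F) · n̂ dS = ∬_D (curl F)_z dA,

where D is the disk x^2 + y^2 ≤ 1.

Compute the curl of F = (-17y^3 - 17y, 17x, 0):
    (∇ × F)_x = ∂F_z/∂y - ∂F_y/∂z = 0,
    (∇ × F)_y = ∂F_x/∂z - ∂F_z/∂x = 0,
    (∇ × F)_z = ∂F_y/∂x - ∂F_x/∂y = 51y^2 + 34.

On z = 2, (curl F)_z = 51y^2 + 34.

Convert to polar (x = r cos θ, y = r sin θ, dA = r dr dθ); the integrand becomes 51r^2sin(θ)^2 + 34, so

    ∬_D (curl F)_z dA = ∫_0^{2π} ∫_0^{1} (51r^2sin(θ)^2 + 34) · r dr dθ.

Inner (r from 0 to 1): 51sin(θ)^2/4 + 17.
Outer (θ from 0 to 2π): 187π/4.

Therefore ∮_C F · dr = 187π/4.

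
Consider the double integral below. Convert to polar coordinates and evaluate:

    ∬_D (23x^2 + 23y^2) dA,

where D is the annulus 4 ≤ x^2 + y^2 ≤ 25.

The region D is 2 ≤ r ≤ 5, 0 ≤ θ ≤ 2π in polar coordinates, where x = r cos(θ), y = r sin(θ), and dA = r dr dθ.

Under the substitution, the integrand becomes 23r^2, so

    ∬_D (23x^2 + 23y^2) dA = ∫_{0}^{2π} ∫_{2}^{5} (23r^2) · r dr dθ.

Inner integral (in r): ∫_{2}^{5} (23r^2) · r dr = 14007/4.

Outer integral (in θ): ∫_{0}^{2π} (14007/4) dθ = 14007π/2.

Therefore ∬_D (23x^2 + 23y^2) dA = 14007π/2.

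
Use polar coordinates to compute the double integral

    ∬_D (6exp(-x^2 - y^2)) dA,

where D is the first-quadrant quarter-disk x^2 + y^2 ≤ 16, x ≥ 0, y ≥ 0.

The region D is 0 ≤ r ≤ 4, 0 ≤ θ ≤ π/2 in polar coordinates, where x = r cos(θ), y = r sin(θ), and dA = r dr dθ.

Under the substitution, the integrand becomes 6exp(-r^2), so

    ∬_D (6exp(-x^2 - y^2)) dA = ∫_{0}^{π/2} ∫_{0}^{4} (6exp(-r^2)) · r dr dθ.

Inner integral (in r): ∫_{0}^{4} (6exp(-r^2)) · r dr = 3 - 3exp(-16).

Outer integral (in θ): ∫_{0}^{π/2} (3 - 3exp(-16)) dθ = -3π (1 - exp(16))exp(-16)/2.

Therefore ∬_D (6exp(-x^2 - y^2)) dA = -3π (1 - exp(16))exp(-16)/2.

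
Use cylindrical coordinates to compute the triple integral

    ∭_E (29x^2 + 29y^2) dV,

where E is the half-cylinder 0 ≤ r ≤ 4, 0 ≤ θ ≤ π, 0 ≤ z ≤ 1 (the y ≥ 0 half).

In cylindrical coordinates, x = r cos(θ), y = r sin(θ), z = z, and dV = r dr dθ dz.

The integrand becomes 29r^2, so

    ∭_E (29x^2 + 29y^2) dV = ∫_{0}^{π} ∫_{0}^{4} ∫_{0}^{1} (29r^2) · r dz dr dθ.

Inner (z): 29r^3.
Middle (r from 0 to 4): 1856.
Outer (θ): 1856π.

Therefore the triple integral equals 1856π.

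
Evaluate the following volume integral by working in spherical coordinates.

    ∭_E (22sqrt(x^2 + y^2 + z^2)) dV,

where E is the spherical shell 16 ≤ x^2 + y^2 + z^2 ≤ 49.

In spherical coordinates, x = ρ sin(φ) cos(θ), y = ρ sin(φ) sin(θ), z = ρ cos(φ), and dV = ρ^2 sin(φ) dρ dφ dθ.

The integrand becomes 22ρ, so

    ∭_E (22sqrt(x^2 + y^2 + z^2)) dV = ∫_{0}^{2π} ∫_{0}^{π} ∫_{4}^{7} (22ρ) · ρ^2 sin(φ) dρ dφ dθ.

Inner (ρ): 23595sin(φ)/2.
Middle (φ): 23595.
Outer (θ): 47190π.

Therefore the triple integral equals 47190π.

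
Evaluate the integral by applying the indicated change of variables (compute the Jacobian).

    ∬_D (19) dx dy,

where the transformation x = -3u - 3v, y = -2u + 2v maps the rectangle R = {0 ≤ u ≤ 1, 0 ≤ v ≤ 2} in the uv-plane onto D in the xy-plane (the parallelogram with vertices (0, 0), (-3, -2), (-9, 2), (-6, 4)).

Compute the Jacobian determinant of (x, y) with respect to (u, v):

    ∂(x,y)/∂(u,v) = | -3  -3 | = (-3)(2) - (-3)(-2) = -12.
                   | -2  2 |

Its absolute value is |J| = 12 (the area scaling factor).

Substituting x = -3u - 3v, y = -2u + 2v into the integrand,

    19 → 19,

so the integral becomes

    ∬_R (19) · |J| du dv = ∫_0^1 ∫_0^2 (228) dv du.

Inner (v): 456.
Outer (u): 456.

Therefore ∬_D (19) dx dy = 456.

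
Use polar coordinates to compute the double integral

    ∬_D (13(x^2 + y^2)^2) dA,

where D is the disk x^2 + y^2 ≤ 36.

The region D is 0 ≤ r ≤ 6, 0 ≤ θ ≤ 2π in polar coordinates, where x = r cos(θ), y = r sin(θ), and dA = r dr dθ.

Under the substitution, the integrand becomes 13r^4, so

    ∬_D (13(x^2 + y^2)^2) dA = ∫_{0}^{2π} ∫_{0}^{6} (13r^4) · r dr dθ.

Inner integral (in r): ∫_{0}^{6} (13r^4) · r dr = 101088.

Outer integral (in θ): ∫_{0}^{2π} (101088) dθ = 202176π.

Therefore ∬_D (13(x^2 + y^2)^2) dA = 202176π.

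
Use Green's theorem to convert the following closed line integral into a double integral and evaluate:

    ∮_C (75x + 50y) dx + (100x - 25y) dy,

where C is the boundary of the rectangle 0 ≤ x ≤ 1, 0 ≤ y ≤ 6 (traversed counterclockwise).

Green's theorem converts the closed line integral into a double integral over the enclosed region D:

    ∮_C P dx + Q dy = ∬_D (∂Q/∂x - ∂P/∂y) dA.

Here P = 75x + 50y, Q = 100x - 25y, so

    ∂Q/∂x = 100,    ∂P/∂y = 50,
    ∂Q/∂x - ∂P/∂y = 50.

D is the region 0 ≤ x ≤ 1, 0 ≤ y ≤ 6. Evaluating the double integral:

    ∬_D (50) dA = ∫_0^{1} ∫_0^{6} (50) dy dx.

Inner (y from 0 to 6): 300.
Outer (x from 0 to 1): 300.

Therefore ∮_C P dx + Q dy = 300.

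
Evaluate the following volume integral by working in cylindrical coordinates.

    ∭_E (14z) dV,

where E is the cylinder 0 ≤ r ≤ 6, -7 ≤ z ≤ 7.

In cylindrical coordinates, x = r cos(θ), y = r sin(θ), z = z, and dV = r dr dθ dz.

The integrand becomes 14z, so

    ∭_E (14z) dV = ∫_{0}^{2π} ∫_{0}^{6} ∫_{-7}^{7} (14z) · r dz dr dθ.

Inner (z): 0.
Middle (r from 0 to 6): 0.
Outer (θ): 0.

Therefore the triple integral equals 0.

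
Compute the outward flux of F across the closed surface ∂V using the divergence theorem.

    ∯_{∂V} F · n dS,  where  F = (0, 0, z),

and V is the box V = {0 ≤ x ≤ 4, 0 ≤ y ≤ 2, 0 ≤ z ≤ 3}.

By the divergence theorem,

    ∯_{∂V} F · n dS = ∭_V (∇ · F) dV.

Compute the divergence:
    ∇ · F = ∂F_x/∂x + ∂F_y/∂y + ∂F_z/∂z = 0 + 0 + 1 = 1.

V is a rectangular box, so dV = dx dy dz with 0 ≤ x ≤ 4, 0 ≤ y ≤ 2, 0 ≤ z ≤ 3.

Integrate (1) over V as an iterated integral:

    ∭_V (∇·F) dV = ∫_0^{4} ∫_0^{2} ∫_0^{3} (1) dz dy dx.

Inner (z from 0 to 3): 3.
Middle (y from 0 to 2): 6.
Outer (x from 0 to 4): 24.

Therefore ∯_{∂V} F · n dS = 24.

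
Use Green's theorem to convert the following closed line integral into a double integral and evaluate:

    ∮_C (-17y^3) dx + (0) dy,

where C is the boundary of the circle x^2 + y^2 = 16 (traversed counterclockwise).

Green's theorem converts the closed line integral into a double integral over the enclosed region D:

    ∮_C P dx + Q dy = ∬_D (∂Q/∂x - ∂P/∂y) dA.

Here P = -17y^3, Q = 0, so

    ∂Q/∂x = 0,    ∂P/∂y = -51y^2,
    ∂Q/∂x - ∂P/∂y = 51y^2.

D is the region x^2 + y^2 ≤ 16. Evaluating the double integral:

In polar coordinates (x = r cos θ, y = r sin θ, dA = r dr dθ) the integrand becomes 51r^2sin(θ)^2, so

    ∬_D (51y^2) dA = ∫_0^{2π} ∫_0^{4} (51r^2sin(θ)^2) · r dr dθ.

Inner (r from 0 to 4): 3264sin(θ)^2.
Outer (θ from 0 to 2π): 3264π.

Therefore ∮_C P dx + Q dy = 3264π.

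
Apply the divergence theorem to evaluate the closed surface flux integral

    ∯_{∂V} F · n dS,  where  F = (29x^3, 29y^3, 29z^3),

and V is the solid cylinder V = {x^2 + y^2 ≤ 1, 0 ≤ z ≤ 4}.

By the divergence theorem,

    ∯_{∂V} F · n dS = ∭_V (∇ · F) dV.

Compute the divergence:
    ∇ · F = ∂F_x/∂x + ∂F_y/∂y + ∂F_z/∂z = 87x^2 + 87y^2 + 87z^2.

In cylindrical coordinates, x = r cos(θ), y = r sin(θ), z = z, dV = r dr dθ dz, with 0 ≤ r ≤ 1, 0 ≤ θ ≤ 2π, 0 ≤ z ≤ 4.

The integrand, after substitution and multiplying by the volume element, becomes (87r^2 + 87z^2) · r, so

    ∭_V (∇·F) dV = ∫_0^{2π} ∫_0^{1} ∫_0^{4} (87r^2 + 87z^2) · r dz dr dθ.

Inner (z from 0 to 4): 348r^3 + 1856r.
Middle (r from 0 to 1): 1015.
Outer (θ from 0 to 2π): 2030π.

Therefore ∯_{∂V} F · n dS = 2030π.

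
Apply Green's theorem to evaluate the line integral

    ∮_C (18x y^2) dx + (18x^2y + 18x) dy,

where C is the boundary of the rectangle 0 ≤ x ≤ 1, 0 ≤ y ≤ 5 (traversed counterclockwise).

Green's theorem converts the closed line integral into a double integral over the enclosed region D:

    ∮_C P dx + Q dy = ∬_D (∂Q/∂x - ∂P/∂y) dA.

Here P = 18x y^2, Q = 18x^2y + 18x, so

    ∂Q/∂x = 36x y + 18,    ∂P/∂y = 36x y,
    ∂Q/∂x - ∂P/∂y = 18.

D is the region 0 ≤ x ≤ 1, 0 ≤ y ≤ 5. Evaluating the double integral:

    ∬_D (18) dA = ∫_0^{1} ∫_0^{5} (18) dy dx.

Inner (y from 0 to 5): 90.
Outer (x from 0 to 1): 90.

Therefore ∮_C P dx + Q dy = 90.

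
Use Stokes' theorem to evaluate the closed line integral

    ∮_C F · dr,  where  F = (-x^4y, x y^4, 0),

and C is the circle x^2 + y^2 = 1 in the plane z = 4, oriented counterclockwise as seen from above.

Let S be the flat disk x^2 + y^2 ≤ 1 in the plane z = 4, with upward unit normal n̂ = ẑ. By Stokes' theorem,

    ∮_C F · dr = ∬_S (∇ × F) · n̂ dS = ∬_D (curl F)_z dA,

where D is the disk x^2 + y^2 ≤ 1.

Compute the curl of F = (-x^4y, x y^4, 0):
    (∇ × F)_x = ∂F_z/∂y - ∂F_y/∂z = 0,
    (∇ × F)_y = ∂F_x/∂z - ∂F_z/∂x = 0,
    (∇ × F)_z = ∂F_y/∂x - ∂F_x/∂y = x^4 + y^4.

On z = 4, (curl F)_z = x^4 + y^4.

Convert to polar (x = r cos θ, y = r sin θ, dA = r dr dθ); the integrand becomes r^4(sin(θ)^4 + cos(θ)^4), so

    ∬_D (curl F)_z dA = ∫_0^{2π} ∫_0^{1} (r^4(sin(θ)^4 + cos(θ)^4)) · r dr dθ.

Inner (r from 0 to 1): sin(θ)^4/6 + cos(θ)^4/6.
Outer (θ from 0 to 2π): π/4.

Therefore ∮_C F · dr = π/4.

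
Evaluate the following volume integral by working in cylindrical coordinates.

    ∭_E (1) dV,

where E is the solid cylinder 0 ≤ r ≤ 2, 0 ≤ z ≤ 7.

In cylindrical coordinates, x = r cos(θ), y = r sin(θ), z = z, and dV = r dr dθ dz.

The integrand becomes 1, so

    ∭_E (1) dV = ∫_{0}^{2π} ∫_{0}^{2} ∫_{0}^{7} (1) · r dz dr dθ.

Inner (z): 7r.
Middle (r from 0 to 2): 14.
Outer (θ): 28π.

Therefore the triple integral equals 28π.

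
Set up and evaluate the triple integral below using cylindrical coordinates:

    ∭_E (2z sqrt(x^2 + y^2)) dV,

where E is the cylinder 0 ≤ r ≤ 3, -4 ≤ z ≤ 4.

In cylindrical coordinates, x = r cos(θ), y = r sin(θ), z = z, and dV = r dr dθ dz.

The integrand becomes 2r z, so

    ∭_E (2z sqrt(x^2 + y^2)) dV = ∫_{0}^{2π} ∫_{0}^{3} ∫_{-4}^{4} (2r z) · r dz dr dθ.

Inner (z): 0.
Middle (r from 0 to 3): 0.
Outer (θ): 0.

Therefore the triple integral equals 0.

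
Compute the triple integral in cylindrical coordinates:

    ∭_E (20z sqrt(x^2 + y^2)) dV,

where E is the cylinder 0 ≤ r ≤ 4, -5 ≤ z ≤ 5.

In cylindrical coordinates, x = r cos(θ), y = r sin(θ), z = z, and dV = r dr dθ dz.

The integrand becomes 20r z, so

    ∭_E (20z sqrt(x^2 + y^2)) dV = ∫_{0}^{2π} ∫_{0}^{4} ∫_{-5}^{5} (20r z) · r dz dr dθ.

Inner (z): 0.
Middle (r from 0 to 4): 0.
Outer (θ): 0.

Therefore the triple integral equals 0.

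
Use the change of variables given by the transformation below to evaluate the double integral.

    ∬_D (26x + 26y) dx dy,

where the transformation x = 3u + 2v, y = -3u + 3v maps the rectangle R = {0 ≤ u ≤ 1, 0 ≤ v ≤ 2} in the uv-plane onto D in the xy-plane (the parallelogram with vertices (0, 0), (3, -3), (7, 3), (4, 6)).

Compute the Jacobian determinant of (x, y) with respect to (u, v):

    ∂(x,y)/∂(u,v) = | 3  2 | = (3)(3) - (2)(-3) = 15.
                   | -3  3 |

Its absolute value is |J| = 15 (the area scaling factor).

Substituting x = 3u + 2v, y = -3u + 3v into the integrand,

    26x + 26y → 130v,

so the integral becomes

    ∬_R (130v) · |J| du dv = ∫_0^1 ∫_0^2 (1950v) dv du.

Inner (v): 3900.
Outer (u): 3900.

Therefore ∬_D (26x + 26y) dx dy = 3900.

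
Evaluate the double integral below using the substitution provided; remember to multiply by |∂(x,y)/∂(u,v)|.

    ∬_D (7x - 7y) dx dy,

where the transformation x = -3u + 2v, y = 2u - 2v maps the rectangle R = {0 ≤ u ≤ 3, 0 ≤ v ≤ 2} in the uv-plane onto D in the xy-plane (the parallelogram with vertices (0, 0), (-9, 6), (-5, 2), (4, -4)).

Compute the Jacobian determinant of (x, y) with respect to (u, v):

    ∂(x,y)/∂(u,v) = | -3  2 | = (-3)(-2) - (2)(2) = 2.
                   | 2  -2 |

Its absolute value is |J| = 2 (the area scaling factor).

Substituting x = -3u + 2v, y = 2u - 2v into the integrand,

    7x - 7y → -35u + 28v,

so the integral becomes

    ∬_R (-35u + 28v) · |J| du dv = ∫_0^3 ∫_0^2 (-70u + 56v) dv du.

Inner (v): 112 - 140u.
Outer (u): -294.

Therefore ∬_D (7x - 7y) dx dy = -294.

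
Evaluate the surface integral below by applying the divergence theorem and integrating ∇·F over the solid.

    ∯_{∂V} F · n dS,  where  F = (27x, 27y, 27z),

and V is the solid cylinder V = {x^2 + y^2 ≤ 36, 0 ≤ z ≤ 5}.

By the divergence theorem,

    ∯_{∂V} F · n dS = ∭_V (∇ · F) dV.

Compute the divergence:
    ∇ · F = ∂F_x/∂x + ∂F_y/∂y + ∂F_z/∂z = 27 + 27 + 27 = 81.

In cylindrical coordinates, x = r cos(θ), y = r sin(θ), z = z, dV = r dr dθ dz, with 0 ≤ r ≤ 6, 0 ≤ θ ≤ 2π, 0 ≤ z ≤ 5.

The integrand, after substitution and multiplying by the volume element, becomes (81) · r, so

    ∭_V (∇·F) dV = ∫_0^{2π} ∫_0^{6} ∫_0^{5} (81) · r dz dr dθ.

Inner (z from 0 to 5): 405r.
Middle (r from 0 to 6): 7290.
Outer (θ from 0 to 2π): 14580π.

Therefore ∯_{∂V} F · n dS = 14580π.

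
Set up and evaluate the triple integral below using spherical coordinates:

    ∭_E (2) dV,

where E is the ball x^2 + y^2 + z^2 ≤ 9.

In spherical coordinates, x = ρ sin(φ) cos(θ), y = ρ sin(φ) sin(θ), z = ρ cos(φ), and dV = ρ^2 sin(φ) dρ dφ dθ.

The integrand becomes 2, so

    ∭_E (2) dV = ∫_{0}^{2π} ∫_{0}^{π} ∫_{0}^{3} (2) · ρ^2 sin(φ) dρ dφ dθ.

Inner (ρ): 18sin(φ).
Middle (φ): 36.
Outer (θ): 72π.

Therefore the triple integral equals 72π.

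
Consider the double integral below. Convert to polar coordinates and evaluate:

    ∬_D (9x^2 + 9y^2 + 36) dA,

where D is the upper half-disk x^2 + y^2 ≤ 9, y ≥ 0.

The region D is 0 ≤ r ≤ 3, 0 ≤ θ ≤ π in polar coordinates, where x = r cos(θ), y = r sin(θ), and dA = r dr dθ.

Under the substitution, the integrand becomes 9r^2 + 36, so

    ∬_D (9x^2 + 9y^2 + 36) dA = ∫_{0}^{π} ∫_{0}^{3} (9r^2 + 36) · r dr dθ.

Inner integral (in r): ∫_{0}^{3} (9r^2 + 36) · r dr = 1377/4.

Outer integral (in θ): ∫_{0}^{π} (1377/4) dθ = 1377π/4.

Therefore ∬_D (9x^2 + 9y^2 + 36) dA = 1377π/4.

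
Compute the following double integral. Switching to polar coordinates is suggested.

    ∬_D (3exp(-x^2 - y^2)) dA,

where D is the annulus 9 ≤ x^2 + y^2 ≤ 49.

The region D is 3 ≤ r ≤ 7, 0 ≤ θ ≤ 2π in polar coordinates, where x = r cos(θ), y = r sin(θ), and dA = r dr dθ.

Under the substitution, the integrand becomes 3exp(-r^2), so

    ∬_D (3exp(-x^2 - y^2)) dA = ∫_{0}^{2π} ∫_{3}^{7} (3exp(-r^2)) · r dr dθ.

Inner integral (in r): ∫_{3}^{7} (3exp(-r^2)) · r dr = -(3 - 3exp(40))exp(-49)/2.

Outer integral (in θ): ∫_{0}^{2π} (-(3 - 3exp(40))exp(-49)/2) dθ = -3π (1 - exp(40))exp(-49).

Therefore ∬_D (3exp(-x^2 - y^2)) dA = -3π (1 - exp(40))exp(-49).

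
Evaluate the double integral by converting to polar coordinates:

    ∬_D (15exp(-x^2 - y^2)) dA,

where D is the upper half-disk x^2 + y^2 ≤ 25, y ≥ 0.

The region D is 0 ≤ r ≤ 5, 0 ≤ θ ≤ π in polar coordinates, where x = r cos(θ), y = r sin(θ), and dA = r dr dθ.

Under the substitution, the integrand becomes 15exp(-r^2), so

    ∬_D (15exp(-x^2 - y^2)) dA = ∫_{0}^{π} ∫_{0}^{5} (15exp(-r^2)) · r dr dθ.

Inner integral (in r): ∫_{0}^{5} (15exp(-r^2)) · r dr = 15/2 - 15exp(-25)/2.

Outer integral (in θ): ∫_{0}^{π} (15/2 - 15exp(-25)/2) dθ = -15π (1 - exp(25))exp(-25)/2.

Therefore ∬_D (15exp(-x^2 - y^2)) dA = -15π (1 - exp(25))exp(-25)/2.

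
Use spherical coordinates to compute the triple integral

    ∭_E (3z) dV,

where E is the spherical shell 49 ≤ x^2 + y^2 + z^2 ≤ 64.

In spherical coordinates, x = ρ sin(φ) cos(θ), y = ρ sin(φ) sin(θ), z = ρ cos(φ), and dV = ρ^2 sin(φ) dρ dφ dθ.

The integrand becomes 3ρ cos(φ), so

    ∭_E (3z) dV = ∫_{0}^{2π} ∫_{0}^{π} ∫_{7}^{8} (3ρ cos(φ)) · ρ^2 sin(φ) dρ dφ dθ.

Inner (ρ): 5085sin(2φ)/8.
Middle (φ): 0.
Outer (θ): 0.

Therefore the triple integral equals 0.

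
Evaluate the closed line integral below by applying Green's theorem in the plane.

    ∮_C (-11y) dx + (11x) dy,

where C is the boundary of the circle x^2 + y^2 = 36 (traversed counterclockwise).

Green's theorem converts the closed line integral into a double integral over the enclosed region D:

    ∮_C P dx + Q dy = ∬_D (∂Q/∂x - ∂P/∂y) dA.

Here P = -11y, Q = 11x, so

    ∂Q/∂x = 11,    ∂P/∂y = -11,
    ∂Q/∂x - ∂P/∂y = 22.

D is the region x^2 + y^2 ≤ 36. Evaluating the double integral:

In polar coordinates (x = r cos θ, y = r sin θ, dA = r dr dθ) the integrand becomes 22, so

    ∬_D (22) dA = ∫_0^{2π} ∫_0^{6} (22) · r dr dθ.

Inner (r from 0 to 6): 396.
Outer (θ from 0 to 2π): 792π.

Therefore ∮_C P dx + Q dy = 792π.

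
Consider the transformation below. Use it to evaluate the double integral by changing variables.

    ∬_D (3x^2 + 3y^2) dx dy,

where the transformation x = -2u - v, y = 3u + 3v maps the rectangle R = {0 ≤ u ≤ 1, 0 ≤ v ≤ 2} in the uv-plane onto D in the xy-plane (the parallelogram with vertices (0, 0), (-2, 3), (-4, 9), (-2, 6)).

Compute the Jacobian determinant of (x, y) with respect to (u, v):

    ∂(x,y)/∂(u,v) = | -2  -1 | = (-2)(3) - (-1)(3) = -3.
                   | 3  3 |

Its absolute value is |J| = 3 (the area scaling factor).

Substituting x = -2u - v, y = 3u + 3v into the integrand,

    3x^2 + 3y^2 → 39u^2 + 66u v + 30v^2,

so the integral becomes

    ∬_R (39u^2 + 66u v + 30v^2) · |J| du dv = ∫_0^1 ∫_0^2 (117u^2 + 198u v + 90v^2) dv du.

Inner (v): 234u^2 + 396u + 240.
Outer (u): 516.

Therefore ∬_D (3x^2 + 3y^2) dx dy = 516.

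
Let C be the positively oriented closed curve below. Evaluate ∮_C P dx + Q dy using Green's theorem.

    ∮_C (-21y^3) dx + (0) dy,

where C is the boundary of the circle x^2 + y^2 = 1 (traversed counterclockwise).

Green's theorem converts the closed line integral into a double integral over the enclosed region D:

    ∮_C P dx + Q dy = ∬_D (∂Q/∂x - ∂P/∂y) dA.

Here P = -21y^3, Q = 0, so

    ∂Q/∂x = 0,    ∂P/∂y = -63y^2,
    ∂Q/∂x - ∂P/∂y = 63y^2.

D is the region x^2 + y^2 ≤ 1. Evaluating the double integral:

In polar coordinates (x = r cos θ, y = r sin θ, dA = r dr dθ) the integrand becomes 63r^2sin(θ)^2, so

    ∬_D (63y^2) dA = ∫_0^{2π} ∫_0^{1} (63r^2sin(θ)^2) · r dr dθ.

Inner (r from 0 to 1): 63sin(θ)^2/4.
Outer (θ from 0 to 2π): 63π/4.

Therefore ∮_C P dx + Q dy = 63π/4.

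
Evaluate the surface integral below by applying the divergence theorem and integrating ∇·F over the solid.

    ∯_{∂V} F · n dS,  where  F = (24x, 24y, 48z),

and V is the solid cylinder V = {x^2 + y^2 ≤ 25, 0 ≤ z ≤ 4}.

By the divergence theorem,

    ∯_{∂V} F · n dS = ∭_V (∇ · F) dV.

Compute the divergence:
    ∇ · F = ∂F_x/∂x + ∂F_y/∂y + ∂F_z/∂z = 24 + 24 + 48 = 96.

In cylindrical coordinates, x = r cos(θ), y = r sin(θ), z = z, dV = r dr dθ dz, with 0 ≤ r ≤ 5, 0 ≤ θ ≤ 2π, 0 ≤ z ≤ 4.

The integrand, after substitution and multiplying by the volume element, becomes (96) · r, so

    ∭_V (∇·F) dV = ∫_0^{2π} ∫_0^{5} ∫_0^{4} (96) · r dz dr dθ.

Inner (z from 0 to 4): 384r.
Middle (r from 0 to 5): 4800.
Outer (θ from 0 to 2π): 9600π.

Therefore ∯_{∂V} F · n dS = 9600π.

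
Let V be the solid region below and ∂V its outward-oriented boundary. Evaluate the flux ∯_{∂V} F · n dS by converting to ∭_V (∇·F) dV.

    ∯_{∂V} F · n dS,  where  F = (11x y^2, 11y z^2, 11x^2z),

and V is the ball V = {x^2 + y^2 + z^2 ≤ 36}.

By the divergence theorem,

    ∯_{∂V} F · n dS = ∭_V (∇ · F) dV.

Compute the divergence:
    ∇ · F = ∂F_x/∂x + ∂F_y/∂y + ∂F_z/∂z = 11y^2 + 11z^2 + 11x^2 = 11x^2 + 11y^2 + 11z^2.

In spherical coordinates, x = ρ sin(φ) cos(θ), y = ρ sin(φ) sin(θ), z = ρ cos(φ), dV = ρ^2 sin(φ) dρ dφ dθ, with 0 ≤ ρ ≤ 6, 0 ≤ φ ≤ π, 0 ≤ θ ≤ 2π.

The integrand, after substitution and multiplying by the volume element, becomes (11ρ^2) · ρ^2 sin(φ), so

    ∭_V (∇·F) dV = ∫_0^{2π} ∫_0^{π} ∫_0^{6} (11ρ^2) · ρ^2 sin(φ) dρ dφ dθ.

Inner (ρ from 0 to 6): 85536sin(φ)/5.
Middle (φ from 0 to π): 171072/5.
Outer (θ from 0 to 2π): 342144π/5.

Therefore ∯_{∂V} F · n dS = 342144π/5.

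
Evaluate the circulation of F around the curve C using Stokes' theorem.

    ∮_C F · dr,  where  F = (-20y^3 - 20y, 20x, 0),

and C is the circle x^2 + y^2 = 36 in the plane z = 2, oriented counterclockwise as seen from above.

Let S be the flat disk x^2 + y^2 ≤ 36 in the plane z = 2, with upward unit normal n̂ = ẑ. By Stokes' theorem,

    ∮_C F · dr = ∬_S (∇ × F) · n̂ dS = ∬_D (curl F)_z dA,

where D is the disk x^2 + y^2 ≤ 36.

Compute the curl of F = (-20y^3 - 20y, 20x, 0):
    (∇ × F)_x = ∂F_z/∂y - ∂F_y/∂z = 0,
    (∇ × F)_y = ∂F_x/∂z - ∂F_z/∂x = 0,
    (∇ × F)_z = ∂F_y/∂x - ∂F_x/∂y = 60y^2 + 40.

On z = 2, (curl F)_z = 60y^2 + 40.

Convert to polar (x = r cos θ, y = r sin θ, dA = r dr dθ); the integrand becomes 60r^2sin(θ)^2 + 40, so

    ∬_D (curl F)_z dA = ∫_0^{2π} ∫_0^{6} (60r^2sin(θ)^2 + 40) · r dr dθ.

Inner (r from 0 to 6): 19440sin(θ)^2 + 720.
Outer (θ from 0 to 2π): 20880π.

Therefore ∮_C F · dr = 20880π.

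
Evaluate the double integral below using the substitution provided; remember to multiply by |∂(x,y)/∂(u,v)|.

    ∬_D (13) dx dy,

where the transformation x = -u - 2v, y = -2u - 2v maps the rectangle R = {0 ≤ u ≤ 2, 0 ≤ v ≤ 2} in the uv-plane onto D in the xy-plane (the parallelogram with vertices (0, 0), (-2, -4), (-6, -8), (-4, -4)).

Compute the Jacobian determinant of (x, y) with respect to (u, v):

    ∂(x,y)/∂(u,v) = | -1  -2 | = (-1)(-2) - (-2)(-2) = -2.
                   | -2  -2 |

Its absolute value is |J| = 2 (the area scaling factor).

Substituting x = -u - 2v, y = -2u - 2v into the integrand,

    13 → 13,

so the integral becomes

    ∬_R (13) · |J| du dv = ∫_0^2 ∫_0^2 (26) dv du.

Inner (v): 52.
Outer (u): 104.

Therefore ∬_D (13) dx dy = 104.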